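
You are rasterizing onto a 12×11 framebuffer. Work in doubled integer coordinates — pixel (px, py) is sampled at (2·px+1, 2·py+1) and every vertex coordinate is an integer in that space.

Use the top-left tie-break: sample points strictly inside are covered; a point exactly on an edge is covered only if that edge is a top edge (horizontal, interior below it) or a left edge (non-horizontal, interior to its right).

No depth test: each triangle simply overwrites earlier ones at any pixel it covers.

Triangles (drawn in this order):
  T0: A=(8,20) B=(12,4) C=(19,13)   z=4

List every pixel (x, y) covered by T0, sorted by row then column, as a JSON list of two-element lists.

T0:
  2·area = 148
  edge (8, 20)→(12, 4): d=(4,-16) top-left  bias=+0
  edge (12, 4)→(19, 13): d=(7,9) right/bottom  bias=-1
  edge (19, 13)→(8, 20): d=(-11,7) right/bottom  bias=-1
    (6,3)@(13, 7): e=[28,12,108] → █
    (7,3)@(15, 7): e=[60,-6,94] → ·
    (5,4)@(11, 9): e=[4,44,100] → █
    (7,4)@(15, 9): e=[68,8,72] → █
    (8,4)@(17, 9): e=[100,-10,58] → ·
    (5,5)@(11, 11): e=[12,58,78] → █
    (8,5)@(17, 11): e=[108,4,36] → █
    (9,5)@(19, 11): e=[140,-14,22] → ·
    (5,6)@(11, 13): e=[20,72,56] → █
    (9,6)@(19, 13): e=[148,0,0] → ·  [on edge]
    (5,7)@(11, 15): e=[28,86,34] → █
    (8,7)@(17, 15): e=[124,32,-8] → ·
  covered (18 px):
    · · · · · · · · · · · ·
    · · · · · · · · · · · ·
    · · · · · · · · · · · ·
    · · · · · · █ · · · · ·
    · · · · · █ █ █ · · · ·
    · · · · · █ █ █ █ · · ·
    · · · · · █ █ █ █ · · ·
    · · · · · █ █ █ · · · ·
    · · · · █ █ · · · · · ·
    · · · · █ · · · · · · ·
    · · · · · · · · · · · ·

Result: [[6,3],[5,4],[6,4],[7,4],[5,5],[6,5],[7,5],[8,5],[5,6],[6,6],[7,6],[8,6],[5,7],[6,7],[7,7],[4,8],[5,8],[4,9]]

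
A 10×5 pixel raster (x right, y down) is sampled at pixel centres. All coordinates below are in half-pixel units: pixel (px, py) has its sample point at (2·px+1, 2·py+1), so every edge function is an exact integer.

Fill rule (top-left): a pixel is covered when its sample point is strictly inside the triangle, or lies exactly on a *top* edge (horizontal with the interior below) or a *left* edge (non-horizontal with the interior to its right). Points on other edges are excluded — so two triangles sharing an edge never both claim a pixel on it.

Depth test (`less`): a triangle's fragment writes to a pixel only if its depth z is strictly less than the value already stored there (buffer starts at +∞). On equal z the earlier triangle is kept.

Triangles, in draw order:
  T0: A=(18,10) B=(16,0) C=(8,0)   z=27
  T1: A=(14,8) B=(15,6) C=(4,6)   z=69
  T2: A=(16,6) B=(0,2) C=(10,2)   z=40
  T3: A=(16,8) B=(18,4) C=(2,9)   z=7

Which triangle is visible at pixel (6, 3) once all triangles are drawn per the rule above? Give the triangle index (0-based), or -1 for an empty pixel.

T0:
  2·area = 80  (B↔C swapped to make it positive)
  edge (18, 10)→(8, 0): d=(-10,-10) top-left  bias=+0
  edge (8, 0)→(16, 0): d=(8,0) top-left  bias=+0
  edge (16, 0)→(18, 10): d=(2,10) right/bottom  bias=-1
    (4,0)@(9, 1): e=[0,8,72] → X  [on edge]
    (5,0)@(11, 1): e=[20,8,52] → X
    (6,0)@(13, 1): e=[40,8,32] → X
    (7,0)@(15, 1): e=[60,8,12] → X
    (8,0)@(17, 1): e=[80,8,-8] → .
    (4,1)@(9, 3): e=[-20,24,76] → .
    (5,1)@(11, 3): e=[0,24,56] → X  [on edge]
    (8,1)@(17, 3): e=[60,24,-4] → .
    (5,2)@(11, 5): e=[-20,40,60] → .
    (6,2)@(13, 5): e=[0,40,40] → X  [on edge]
    (8,2)@(17, 5): e=[40,40,0] → .  [on edge]
    (6,3)@(13, 7): e=[-20,56,44] → .
    (7,3)@(15, 7): e=[0,56,24] → X  [on edge]
    (8,4)@(17, 9): e=[0,72,8] → X  [on edge]
  covered (12 px):
    . . . . X X X X . .
    . . . . . X X X . .
    . . . . . . X X . .
    . . . . . . . X X .
    . . . . . . . . X .
T1:
  2·area = 22  (B↔C swapped to make it positive)
  edge (14, 8)→(4, 6): d=(-10,-2) top-left  bias=+0
  edge (4, 6)→(15, 6): d=(11,0) top-left  bias=+0
  edge (15, 6)→(14, 8): d=(-1,2) right/bottom  bias=-1
    (4,3)@(9, 7): e=[0,11,11] → X  [on edge]
    (5,3)@(11, 7): e=[4,11,7] → X
    (6,3)@(13, 7): e=[8,11,3] → X
    (7,3)@(15, 7): e=[12,11,-1] → .
    (4,4)@(9, 9): e=[-20,33,9] → .
    (5,4)@(11, 9): e=[-16,33,5] → .
    (6,4)@(13, 9): e=[-12,33,1] → .
    (9,4)@(19, 9): e=[0,33,-11] → .  [on edge]
  covered (3 px):
    . . . . . . . . . .
    . . . . . . . . . .
    . . . . . . . . . .
    . . . . X X X . . .
    . . . . . . . . . .
T2:
  2·area = 40
  edge (16, 6)→(0, 2): d=(-16,-4) top-left  bias=+0
  edge (0, 2)→(10, 2): d=(10,0) top-left  bias=+0
  edge (10, 2)→(16, 6): d=(6,4) right/bottom  bias=-1
    (2,1)@(5, 3): e=[4,10,26] → X
    (3,1)@(7, 3): e=[12,10,18] → X
    (4,1)@(9, 3): e=[20,10,10] → X
    (5,1)@(11, 3): e=[28,10,2] → X
    (6,1)@(13, 3): e=[36,10,-6] → .
    (2,2)@(5, 5): e=[-28,30,38] → .
    (3,2)@(7, 5): e=[-20,30,30] → .
    (4,2)@(9, 5): e=[-12,30,22] → .
    (5,2)@(11, 5): e=[-4,30,14] → .
    (6,2)@(13, 5): e=[4,30,6] → X
    (7,2)@(15, 5): e=[12,30,-2] → .
    (6,3)@(13, 7): e=[-28,50,18] → .
  covered (5 px):
    . . . . . . . . . .
    . . X X X X . . . .
    . . . . . . X . . .
    . . . . . . . . . .
    . . . . . . . . . .
T3:
  2·area = 54  (B↔C swapped to make it positive)
  edge (16, 8)→(2, 9): d=(-14,1) right/bottom  bias=-1
  edge (2, 9)→(18, 4): d=(16,-5) top-left  bias=+0
  edge (18, 4)→(16, 8): d=(-2,4) right/bottom  bias=-1
    (7,2)@(15, 5): e=[43,1,10] → X
    (8,2)@(17, 5): e=[41,11,2] → X
    (9,2)@(19, 5): e=[39,21,-6] → .
    (4,3)@(9, 7): e=[21,3,30] → X
    (5,3)@(11, 7): e=[19,13,22] → X
    (6,3)@(13, 7): e=[17,23,14] → X
    (8,3)@(17, 7): e=[13,43,-2] → .
    (4,4)@(9, 9): e=[-7,35,26] → .
    (5,4)@(11, 9): e=[-9,45,18] → .
    (6,4)@(13, 9): e=[-11,55,10] → .
    (7,4)@(15, 9): e=[-13,65,2] → .
  covered (6 px):
    . . . . . . . . . .
    . . . . . . . . . .
    . . . . . . . X X .
    . . . . X X X X . .
    . . . . . . . . . .

Z-buffer (winner per pixel, '.' = empty):
  . . . . 0 0 0 0 . .
  . . 2 2 2 0 0 0 . .
  . . . . . . 0 3 3 .
  . . . . 3 3 3 3 0 .
  . . . . . . . . 0 .

Answer: 3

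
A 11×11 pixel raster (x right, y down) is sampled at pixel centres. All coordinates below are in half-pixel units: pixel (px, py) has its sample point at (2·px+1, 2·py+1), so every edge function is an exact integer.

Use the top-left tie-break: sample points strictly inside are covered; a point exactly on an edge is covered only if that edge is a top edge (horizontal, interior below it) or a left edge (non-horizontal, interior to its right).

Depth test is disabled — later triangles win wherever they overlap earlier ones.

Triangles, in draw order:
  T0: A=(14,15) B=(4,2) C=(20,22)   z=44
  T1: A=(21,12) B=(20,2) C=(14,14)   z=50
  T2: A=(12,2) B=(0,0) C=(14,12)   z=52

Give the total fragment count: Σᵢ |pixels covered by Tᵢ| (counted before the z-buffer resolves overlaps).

T0:
  2·area = 8
  edge (14, 15)→(4, 2): d=(-10,-13) top-left  bias=+0
  edge (4, 2)→(20, 22): d=(16,20) right/bottom  bias=-1
  edge (20, 22)→(14, 15): d=(-6,-7) top-left  bias=+0
    (5,5)@(11, 11): e=[1,4,3] → #
    (6,5)@(13, 11): e=[27,-36,17] → ·
    (5,6)@(11, 13): e=[-19,36,-9] → ·
  covered (1 px):
    · · · · · · · · · · ·
    · · · · · · · · · · ·
    · · · · · · · · · · ·
    · · · · · · · · · · ·
    · · · · · · · · · · ·
    · · · · · # · · · · ·
    · · · · · · · · · · ·
    · · · · · · · · · · ·
    · · · · · · · · · · ·
    · · · · · · · · · · ·
    · · · · · · · · · · ·
T1:
  2·area = 72  (B↔C swapped to make it positive)
  edge (21, 12)→(14, 14): d=(-7,2) right/bottom  bias=-1
  edge (14, 14)→(20, 2): d=(6,-12) top-left  bias=+0
  edge (20, 2)→(21, 12): d=(1,10) right/bottom  bias=-1
    (9,2)@(19, 5): e=[53,6,13] → #
    (10,2)@(21, 5): e=[49,30,-7] → ·
    (9,3)@(19, 7): e=[39,18,15] → #
    (10,3)@(21, 7): e=[35,42,-5] → ·
    (8,4)@(17, 9): e=[29,6,37] → #
    (10,4)@(21, 9): e=[21,54,-3] → ·
    (8,5)@(17, 11): e=[15,18,39] → #
    (10,5)@(21, 11): e=[7,66,-1] → ·
    (7,6)@(15, 13): e=[5,6,61] → #
    (9,6)@(19, 13): e=[-3,54,21] → ·
    (7,7)@(15, 15): e=[-9,18,63] → ·
    (8,7)@(17, 15): e=[-13,42,43] → ·
  covered (8 px):
    · · · · · · · · · · ·
    · · · · · · · · · · ·
    · · · · · · · · · # ·
    · · · · · · · · · # ·
    · · · · · · · · # # ·
    · · · · · · · · # # ·
    · · · · · · · # # · ·
    · · · · · · · · · · ·
    · · · · · · · · · · ·
    · · · · · · · · · · ·
    · · · · · · · · · · ·
T2:
  2·area = 116  (B↔C swapped to make it positive)
  edge (12, 2)→(14, 12): d=(2,10) right/bottom  bias=-1
  edge (14, 12)→(0, 0): d=(-14,-12) top-left  bias=+0
  edge (0, 0)→(12, 2): d=(12,2) right/bottom  bias=-1
    (1,0)@(3, 1): e=[88,22,6] → #
    (2,0)@(5, 1): e=[68,46,2] → #
    (3,0)@(7, 1): e=[48,70,-2] → ·
    (1,1)@(3, 3): e=[92,-6,30] → ·
    (2,1)@(5, 3): e=[72,18,26] → #
    (3,1)@(7, 3): e=[52,42,22] → #
    (4,1)@(9, 3): e=[32,66,18] → #
    (5,1)@(11, 3): e=[12,90,14] → #
    (6,1)@(13, 3): e=[-8,114,10] → ·
    (2,2)@(5, 5): e=[76,-10,50] → ·
    (3,2)@(7, 5): e=[56,14,46] → #
    (6,2)@(13, 5): e=[-4,86,34] → ·
    (6,3)@(13, 7): e=[0,58,58] → ·  [on edge]
    (7,8)@(15, 17): e=[0,-58,174] → ·  [on edge]
  covered (14 px):
    · # # · · · · · · · ·
    · · # # # # · · · · ·
    · · · # # # · · · · ·
    · · · · # # · · · · ·
    · · · · · # # · · · ·
    · · · · · · # · · · ·
    · · · · · · · · · · ·
    · · · · · · · · · · ·
    · · · · · · · · · · ·
    · · · · · · · · · · ·
    · · · · · · · · · · ·

Answer: 23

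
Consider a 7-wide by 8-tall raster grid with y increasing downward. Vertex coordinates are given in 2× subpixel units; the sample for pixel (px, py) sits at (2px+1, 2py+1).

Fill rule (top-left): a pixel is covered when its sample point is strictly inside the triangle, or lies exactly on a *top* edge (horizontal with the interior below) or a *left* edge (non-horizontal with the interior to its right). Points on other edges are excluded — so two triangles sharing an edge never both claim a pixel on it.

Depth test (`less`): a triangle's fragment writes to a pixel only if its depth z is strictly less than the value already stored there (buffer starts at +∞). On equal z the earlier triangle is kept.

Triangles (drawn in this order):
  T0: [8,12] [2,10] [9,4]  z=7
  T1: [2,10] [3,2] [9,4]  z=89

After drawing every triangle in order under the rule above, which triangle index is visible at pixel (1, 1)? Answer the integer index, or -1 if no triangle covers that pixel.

T0:
  2·area = 50
  edge (8, 12)→(2, 10): d=(-6,-2) top-left  bias=+0
  edge (2, 10)→(9, 4): d=(7,-6) top-left  bias=+0
  edge (9, 4)→(8, 12): d=(-1,8) right/bottom  bias=-1
    (3,3)@(7, 7): e=[28,9,13] → █
    (4,3)@(9, 7): e=[32,21,-3] → ·
    (2,4)@(5, 9): e=[12,11,27] → █
    (4,4)@(9, 9): e=[20,35,-5] → ·
    (2,5)@(5, 11): e=[0,25,25] → █  [on edge]
    (4,5)@(9, 11): e=[8,49,-7] → ·
    (2,6)@(5, 13): e=[-12,39,23] → ·
    (3,6)@(7, 13): e=[-8,51,7] → ·
    (5,6)@(11, 13): e=[0,75,-25] → ·  [on edge]
  covered (5 px):
    · · · · · · ·
    · · · · · · ·
    · · · · · · ·
    · · · █ · · ·
    · · █ █ · · ·
    · · █ █ · · ·
    · · · · · · ·
    · · · · · · ·
T1:
  2·area = 50
  edge (2, 10)→(3, 2): d=(1,-8) top-left  bias=+0
  edge (3, 2)→(9, 4): d=(6,2) right/bottom  bias=-1
  edge (9, 4)→(2, 10): d=(-7,6) right/bottom  bias=-1
    (1,1)@(3, 3): e=[1,6,43] → █
    (2,1)@(5, 3): e=[17,2,31] → █
    (3,1)@(7, 3): e=[33,-2,19] → ·
    (1,2)@(3, 5): e=[3,18,29] → █
    (3,2)@(7, 5): e=[35,10,5] → █
    (4,2)@(9, 5): e=[51,6,-7] → ·
    (1,3)@(3, 7): e=[5,30,15] → █
    (3,3)@(7, 7): e=[37,22,-9] → ·
    (1,4)@(3, 9): e=[7,42,1] → █
    (2,4)@(5, 9): e=[23,38,-11] → ·
    (1,5)@(3, 11): e=[9,54,-13] → ·
  covered (8 px):
    · · · · · · ·
    · █ █ · · · ·
    · █ █ █ · · ·
    · █ █ · · · ·
    · █ · · · · ·
    · · · · · · ·
    · · · · · · ·
    · · · · · · ·

Z-buffer (winner per pixel, '.' = empty):
  . . . . . . .
  . 1 1 . . . .
  . 1 1 1 . . .
  . 1 1 0 . . .
  . 1 0 0 . . .
  . . 0 0 . . .
  . . . . . . .
  . . . . . . .

Final: 1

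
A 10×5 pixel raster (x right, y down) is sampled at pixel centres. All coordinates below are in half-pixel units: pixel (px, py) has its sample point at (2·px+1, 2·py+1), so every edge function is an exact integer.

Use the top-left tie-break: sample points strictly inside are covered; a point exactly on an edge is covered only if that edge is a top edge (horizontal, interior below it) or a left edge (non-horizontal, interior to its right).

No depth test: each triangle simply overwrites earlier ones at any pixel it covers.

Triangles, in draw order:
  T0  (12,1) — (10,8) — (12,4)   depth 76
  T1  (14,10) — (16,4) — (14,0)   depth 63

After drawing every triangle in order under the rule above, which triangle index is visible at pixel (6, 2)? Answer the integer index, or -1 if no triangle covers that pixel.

T0:
  2·area = 6  (B↔C swapped to make it positive)
  edge (12, 1)→(12, 4): d=(0,3) right/bottom  bias=-1
  edge (12, 4)→(10, 8): d=(-2,4) right/bottom  bias=-1
  edge (10, 8)→(12, 1): d=(2,-7) top-left  bias=+0
    (5,2)@(11, 5): e=[3,2,1] → #
    (6,2)@(13, 5): e=[-3,-6,15] → ·
    (5,3)@(11, 7): e=[3,-2,5] → ·
  covered (1 px):
    · · · · · · · · · ·
    · · · · · · · · · ·
    · · · · · # · · · ·
    · · · · · · · · · ·
    · · · · · · · · · ·
T1:
  2·area = 20  (B↔C swapped to make it positive)
  edge (14, 10)→(14, 0): d=(0,-10) top-left  bias=+0
  edge (14, 0)→(16, 4): d=(2,4) right/bottom  bias=-1
  edge (16, 4)→(14, 10): d=(-2,6) right/bottom  bias=-1
    (8,0)@(17, 1): e=[30,-10,0] → ·  [on edge]
    (7,1)@(15, 3): e=[10,2,8] → #
    (8,1)@(17, 3): e=[30,-6,-4] → ·
    (7,2)@(15, 5): e=[10,6,4] → #
    (8,2)@(17, 5): e=[30,-2,-8] → ·
    (7,3)@(15, 7): e=[10,10,0] → ·  [on edge]
  covered (2 px):
    · · · · · · · · · ·
    · · · · · · · # · ·
    · · · · · · · # · ·
    · · · · · · · · · ·
    · · · · · · · · · ·

Z-buffer (winner per pixel, '.' = empty):
  . . . . . . . . . .
  . . . . . . . 1 . .
  . . . . . 0 . 1 . .
  . . . . . . . . . .
  . . . . . . . . . .

Final: -1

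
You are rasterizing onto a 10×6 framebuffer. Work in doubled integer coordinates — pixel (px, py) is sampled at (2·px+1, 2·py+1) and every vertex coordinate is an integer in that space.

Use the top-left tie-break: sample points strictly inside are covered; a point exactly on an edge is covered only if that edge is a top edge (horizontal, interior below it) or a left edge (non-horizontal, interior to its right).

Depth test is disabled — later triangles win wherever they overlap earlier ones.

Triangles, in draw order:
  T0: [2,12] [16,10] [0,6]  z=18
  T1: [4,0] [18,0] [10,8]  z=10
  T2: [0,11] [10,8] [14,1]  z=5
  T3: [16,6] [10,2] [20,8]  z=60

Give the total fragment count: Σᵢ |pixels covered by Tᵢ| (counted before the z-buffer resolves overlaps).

T0:
  2·area = 88  (B↔C swapped to make it positive)
  edge (2, 12)→(0, 6): d=(-2,-6) top-left  bias=+0
  edge (0, 6)→(16, 10): d=(16,4) right/bottom  bias=-1
  edge (16, 10)→(2, 12): d=(-14,2) right/bottom  bias=-1
    (0,3)@(1, 7): e=[4,12,72] → X
    (1,3)@(3, 7): e=[16,4,68] → X
    (2,3)@(5, 7): e=[28,-4,64] → .
    (0,4)@(1, 9): e=[0,44,44] → X  [on edge]
    (2,4)@(5, 9): e=[24,28,36] → X
    (3,4)@(7, 9): e=[36,20,32] → X
    (4,4)@(9, 9): e=[48,12,28] → X
    (5,4)@(11, 9): e=[60,4,24] → X
    (6,4)@(13, 9): e=[72,-4,20] → .
    (0,5)@(1, 11): e=[-4,76,16] → .
    (1,5)@(3, 11): e=[8,68,12] → X
    (4,5)@(9, 11): e=[44,44,0] → .  [on edge]
  covered (11 px):
    . . . . . . . . . .
    . . . . . . . . . .
    . . . . . . . . . .
    X X . . . . . . . .
    X X X X X X . . . .
    . X X X . . . . . .
T1:
  2·area = 112
  edge (4, 0)→(18, 0): d=(14,0) top-left  bias=+0
  edge (18, 0)→(10, 8): d=(-8,8) right/bottom  bias=-1
  edge (10, 8)→(4, 0): d=(-6,-8) top-left  bias=+0
    (2,0)@(5, 1): e=[14,96,2] → X
    (3,0)@(7, 1): e=[14,80,18] → X
    (4,0)@(9, 1): e=[14,64,34] → X
    (5,0)@(11, 1): e=[14,48,50] → X
    (6,0)@(13, 1): e=[14,32,66] → X
    (7,0)@(15, 1): e=[14,16,82] → X
    (8,0)@(17, 1): e=[14,0,98] → .  [on edge]
    (2,1)@(5, 3): e=[42,80,-10] → .
    (3,1)@(7, 3): e=[42,64,6] → X
    (7,1)@(15, 3): e=[42,0,70] → .  [on edge]
    (3,2)@(7, 5): e=[70,48,-6] → .
    (4,2)@(9, 5): e=[70,32,10] → X
    (6,2)@(13, 5): e=[70,0,42] → .  [on edge]
    (5,3)@(11, 7): e=[98,0,14] → .  [on edge]
    (4,4)@(9, 9): e=[126,0,-14] → .  [on edge]
    (3,5)@(7, 11): e=[154,0,-42] → .  [on edge]
  covered (12 px):
    . . X X X X X X . .
    . . . X X X X . . .
    . . . . X X . . . .
    . . . . . . . . . .
    . . . . . . . . . .
    . . . . . . . . . .
T2:
  2·area = 58  (B↔C swapped to make it positive)
  edge (0, 11)→(14, 1): d=(14,-10) top-left  bias=+0
  edge (14, 1)→(10, 8): d=(-4,7) right/bottom  bias=-1
  edge (10, 8)→(0, 11): d=(-10,3) right/bottom  bias=-1
    (4,2)@(9, 5): e=[6,19,33] → X
    (5,2)@(11, 5): e=[26,5,27] → X
    (6,2)@(13, 5): e=[46,-9,21] → .
    (3,3)@(7, 7): e=[14,25,19] → X
    (5,3)@(11, 7): e=[54,-3,7] → .
    (1,4)@(3, 9): e=[2,45,11] → X
    (2,4)@(5, 9): e=[22,31,5] → X
    (3,4)@(7, 9): e=[42,17,-1] → .
    (4,4)@(9, 9): e=[62,3,-7] → .
    (1,5)@(3, 11): e=[30,37,-9] → .
    (2,5)@(5, 11): e=[50,23,-15] → .
  covered (6 px):
    . . . . . . . . . .
    . . . . . . . . . .
    . . . . X X . . . .
    . . . X X . . . . .
    . X X . . . . . . .
    . . . . . . . . . .
T3:
  2·area = 4
  edge (16, 6)→(10, 2): d=(-6,-4) top-left  bias=+0
  edge (10, 2)→(20, 8): d=(10,6) right/bottom  bias=-1
  edge (20, 8)→(16, 6): d=(-4,-2) top-left  bias=+0
    (7,2)@(15, 5): e=[2,0,2] → .  [on edge]
  covered (0 px):
    . . . . . . . . . .
    . . . . . . . . . .
    . . . . . . . . . .
    . . . . . . . . . .
    . . . . . . . . . .
    . . . . . . . . . .

Answer: 29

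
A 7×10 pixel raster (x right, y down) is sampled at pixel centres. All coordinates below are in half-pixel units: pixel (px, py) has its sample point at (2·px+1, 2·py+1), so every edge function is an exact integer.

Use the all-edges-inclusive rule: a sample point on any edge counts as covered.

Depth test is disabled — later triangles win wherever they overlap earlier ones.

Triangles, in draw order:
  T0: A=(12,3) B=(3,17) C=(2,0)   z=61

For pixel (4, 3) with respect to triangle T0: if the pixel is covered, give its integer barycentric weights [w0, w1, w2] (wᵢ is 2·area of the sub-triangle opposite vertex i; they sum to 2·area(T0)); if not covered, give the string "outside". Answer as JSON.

T0:
  2·area = 167
  edge (12, 3)→(3, 17): d=(-9,14) inclusive
  edge (3, 17)→(2, 0): d=(-1,-17) inclusive
  edge (2, 0)→(12, 3): d=(10,3) inclusive
    (1,0)@(3, 1): e=[144,16,7] → X
    (2,0)@(5, 1): e=[116,50,1] → X
    (3,0)@(7, 1): e=[88,84,-5] → .
    (1,1)@(3, 3): e=[126,14,27] → X
    (3,1)@(7, 3): e=[70,82,15] → X
    (4,1)@(9, 3): e=[42,116,9] → X
    (5,1)@(11, 3): e=[14,150,3] → X
    (6,1)@(13, 3): e=[-14,184,-3] → .
    (1,2)@(3, 5): e=[108,12,47] → X
    (5,2)@(11, 5): e=[-4,148,23] → .
    (1,3)@(3, 7): e=[90,10,67] → X
    (5,3)@(11, 7): e=[-22,146,43] → .
    (1,8)@(3, 17): e=[0,0,167] → X  [on edge]
  covered (24 px):
    . X X . . . .
    . X X X X X .
    . X X X X . .
    . X X X X . .
    . X X X . . .
    . X X . . . .
    . X X . . . .
    . X . . . . .
    . X . . . . .
    . . . . . . .

Answer: [112,49,6]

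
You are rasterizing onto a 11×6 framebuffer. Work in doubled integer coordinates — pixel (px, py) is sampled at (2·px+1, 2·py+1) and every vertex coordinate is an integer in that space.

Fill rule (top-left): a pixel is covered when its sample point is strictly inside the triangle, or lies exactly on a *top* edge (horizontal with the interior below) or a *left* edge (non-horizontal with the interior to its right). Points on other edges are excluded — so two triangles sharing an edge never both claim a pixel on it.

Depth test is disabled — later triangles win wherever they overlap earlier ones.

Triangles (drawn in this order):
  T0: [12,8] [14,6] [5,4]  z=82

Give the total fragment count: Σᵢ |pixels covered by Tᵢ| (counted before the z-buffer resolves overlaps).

T0:
  2·area = 22  (B↔C swapped to make it positive)
  edge (12, 8)→(5, 4): d=(-7,-4) top-left  bias=+0
  edge (5, 4)→(14, 6): d=(9,2) right/bottom  bias=-1
  edge (14, 6)→(12, 8): d=(-2,2) right/bottom  bias=-1
    (9,0)@(19, 1): e=[77,-55,0] → .  [on edge]
    (8,1)@(17, 3): e=[55,-33,0] → .  [on edge]
    (3,2)@(7, 5): e=[1,5,16] → X
    (4,2)@(9, 5): e=[9,1,12] → X
    (5,2)@(11, 5): e=[17,-3,8] → .
    (7,2)@(15, 5): e=[33,-11,0] → .  [on edge]
    (3,3)@(7, 7): e=[-13,23,12] → .
    (4,3)@(9, 7): e=[-5,19,8] → .
    (5,3)@(11, 7): e=[3,15,4] → X
    (6,3)@(13, 7): e=[11,11,0] → .  [on edge]
    (5,4)@(11, 9): e=[-11,33,0] → .  [on edge]
    (4,5)@(9, 11): e=[-33,55,0] → .  [on edge]
  covered (3 px):
    . . . . . . . . . . .
    . . . . . . . . . . .
    . . . X X . . . . . .
    . . . . . X . . . . .
    . . . . . . . . . . .
    . . . . . . . . . . .

Answer: 3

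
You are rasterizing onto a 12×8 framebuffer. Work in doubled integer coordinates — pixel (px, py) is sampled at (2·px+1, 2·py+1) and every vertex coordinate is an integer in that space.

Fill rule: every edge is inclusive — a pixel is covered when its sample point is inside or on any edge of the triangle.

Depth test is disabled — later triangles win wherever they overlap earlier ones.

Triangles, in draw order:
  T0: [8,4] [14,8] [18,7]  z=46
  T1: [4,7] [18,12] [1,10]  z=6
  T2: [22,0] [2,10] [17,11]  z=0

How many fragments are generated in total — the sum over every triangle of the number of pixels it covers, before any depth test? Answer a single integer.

T0:
  2·area = 22  (B↔C swapped to make it positive)
  edge (8, 4)→(18, 7): d=(10,3) inclusive
  edge (18, 7)→(14, 8): d=(-4,1) inclusive
  edge (14, 8)→(8, 4): d=(-6,-4) inclusive
    (5,2)@(11, 5): e=[1,15,6] → █
    (6,2)@(13, 5): e=[-5,13,14] → ·
    (5,3)@(11, 7): e=[21,7,-6] → ·
    (6,3)@(13, 7): e=[15,5,2] → █
    (7,3)@(15, 7): e=[9,3,10] → █
    (8,3)@(17, 7): e=[3,1,18] → █
    (9,3)@(19, 7): e=[-3,-1,26] → ·
    (6,4)@(13, 9): e=[35,-3,-10] → ·
    (7,4)@(15, 9): e=[29,-5,-2] → ·
    (8,4)@(17, 9): e=[23,-7,6] → ·
  covered (4 px):
    · · · · · · · · · · · ·
    · · · · · · · · · · · ·
    · · · · · █ · · · · · ·
    · · · · · · █ █ █ · · ·
    · · · · · · · · · · · ·
    · · · · · · · · · · · ·
    · · · · · · · · · · · ·
    · · · · · · · · · · · ·
T1:
  2·area = 57
  edge (4, 7)→(18, 12): d=(14,5) inclusive
  edge (18, 12)→(1, 10): d=(-17,-2) inclusive
  edge (1, 10)→(4, 7): d=(3,-3) inclusive
    (1,4)@(3, 9): e=[33,21,3] → █
    (2,4)@(5, 9): e=[23,25,9] → █
    (3,4)@(7, 9): e=[13,29,15] → █
    (4,4)@(9, 9): e=[3,33,21] → █
    (5,4)@(11, 9): e=[-7,37,27] → ·
    (1,5)@(3, 11): e=[61,-13,9] → ·
    (2,5)@(5, 11): e=[51,-9,15] → ·
    (3,5)@(7, 11): e=[41,-5,21] → ·
    (4,5)@(9, 11): e=[31,-1,27] → ·
    (5,5)@(11, 11): e=[21,3,33] → █
    (6,5)@(13, 11): e=[11,7,39] → █
    (7,5)@(15, 11): e=[1,11,45] → █
  covered (7 px):
    · · · · · · · · · · · ·
    · · · · · · · · · · · ·
    · · · · · · · · · · · ·
    · · · · · · · · · · · ·
    · █ █ █ █ · · · · · · ·
    · · · · · █ █ █ · · · ·
    · · · · · · · · · · · ·
    · · · · · · · · · · · ·
T2:
  2·area = 170  (B↔C swapped to make it positive)
  edge (22, 0)→(17, 11): d=(-5,11) inclusive
  edge (17, 11)→(2, 10): d=(-15,-1) inclusive
  edge (2, 10)→(22, 0): d=(20,-10) inclusive
    (10,0)@(21, 1): e=[6,154,10] → █
    (11,0)@(23, 1): e=[-16,156,30] → ·
    (8,1)@(17, 3): e=[40,120,10] → █
    (9,1)@(19, 3): e=[18,122,30] → █
    (10,1)@(21, 3): e=[-4,124,50] → ·
    (6,2)@(13, 5): e=[74,86,10] → █
    (7,2)@(15, 5): e=[52,88,30] → █
    (10,2)@(21, 5): e=[-14,94,90] → ·
    (4,3)@(9, 7): e=[108,52,10] → █
    (5,3)@(11, 7): e=[86,54,30] → █
    (9,3)@(19, 7): e=[-2,62,110] → ·
    (2,4)@(5, 9): e=[142,18,10] → █
    (8,5)@(17, 11): e=[0,0,170] → █  [on edge]
  covered (20 px):
    · · · · · · · · · · █ ·
    · · · · · · · · █ █ · ·
    · · · · · · █ █ █ █ · ·
    · · · · █ █ █ █ █ · · ·
    · · █ █ █ █ █ █ █ · · ·
    · · · · · · · · █ · · ·
    · · · · · · · · · · · ·
    · · · · · · · · · · · ·

Final: 31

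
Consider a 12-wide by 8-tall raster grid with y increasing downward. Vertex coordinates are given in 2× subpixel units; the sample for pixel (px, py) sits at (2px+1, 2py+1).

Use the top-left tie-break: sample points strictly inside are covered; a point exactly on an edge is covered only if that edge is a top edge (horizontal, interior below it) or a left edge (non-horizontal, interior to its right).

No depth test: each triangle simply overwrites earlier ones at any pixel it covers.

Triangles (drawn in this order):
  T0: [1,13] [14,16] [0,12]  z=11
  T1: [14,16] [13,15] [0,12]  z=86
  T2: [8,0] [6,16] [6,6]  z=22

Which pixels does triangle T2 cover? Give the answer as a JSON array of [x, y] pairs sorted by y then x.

T0:
  2·area = 10  (B↔C swapped to make it positive)
  edge (1, 13)→(0, 12): d=(-1,-1) top-left  bias=+0
  edge (0, 12)→(14, 16): d=(14,4) right/bottom  bias=-1
  edge (14, 16)→(1, 13): d=(-13,-3) top-left  bias=+0
    (0,6)@(1, 13): e=[0,10,0] → X  [on edge]
    (1,6)@(3, 13): e=[2,2,6] → X
    (2,6)@(5, 13): e=[4,-6,12] → .
    (0,7)@(1, 15): e=[-2,38,-26] → .
    (1,7)@(3, 15): e=[0,30,-20] → .  [on edge]
  covered (2 px):
    . . . . . . . . . . . .
    . . . . . . . . . . . .
    . . . . . . . . . . . .
    . . . . . . . . . . . .
    . . . . . . . . . . . .
    . . . . . . . . . . . .
    X X . . . . . . . . . .
    . . . . . . . . . . . .
T1:
  2·area = 10  (B↔C swapped to make it positive)
  edge (14, 16)→(0, 12): d=(-14,-4) top-left  bias=+0
  edge (0, 12)→(13, 15): d=(13,3) right/bottom  bias=-1
  edge (13, 15)→(14, 16): d=(1,1) right/bottom  bias=-1
    (0,1)@(1, 3): e=[130,-120,0] → .  [on edge]
    (1,2)@(3, 5): e=[110,-100,0] → .  [on edge]
    (2,3)@(5, 7): e=[90,-80,0] → .  [on edge]
    (3,4)@(7, 9): e=[70,-60,0] → .  [on edge]
    (4,5)@(9, 11): e=[50,-40,0] → .  [on edge]
    (5,6)@(11, 13): e=[30,-20,0] → .  [on edge]
    (5,7)@(11, 15): e=[2,6,2] → X
    (6,7)@(13, 15): e=[10,0,0] → .  [on edge]
  covered (1 px):
    . . . . . . . . . . . .
    . . . . . . . . . . . .
    . . . . . . . . . . . .
    . . . . . . . . . . . .
    . . . . . . . . . . . .
    . . . . . . . . . . . .
    . . . . . . . . . . . .
    . . . . . X . . . . . .
T2:
  2·area = 20
  edge (8, 0)→(6, 16): d=(-2,16) right/bottom  bias=-1
  edge (6, 16)→(6, 6): d=(0,-10) top-left  bias=+0
  edge (6, 6)→(8, 0): d=(2,-6) top-left  bias=+0
    (3,1)@(7, 3): e=[10,10,0] → X  [on edge]
    (4,1)@(9, 3): e=[-22,30,12] → .
    (3,2)@(7, 5): e=[6,10,4] → X
    (4,2)@(9, 5): e=[-26,30,16] → .
    (3,3)@(7, 7): e=[2,10,8] → X
    (4,3)@(9, 7): e=[-30,30,20] → .
    (2,4)@(5, 9): e=[30,-10,0] → .  [on edge]
    (3,4)@(7, 9): e=[-2,10,12] → .
    (1,7)@(3, 15): e=[50,-30,0] → .  [on edge]
  covered (3 px):
    . . . . . . . . . . . .
    . . . X . . . . . . . .
    . . . X . . . . . . . .
    . . . X . . . . . . . .
    . . . . . . . . . . . .
    . . . . . . . . . . . .
    . . . . . . . . . . . .
    . . . . . . . . . . . .

Final: [[3,1],[3,2],[3,3]]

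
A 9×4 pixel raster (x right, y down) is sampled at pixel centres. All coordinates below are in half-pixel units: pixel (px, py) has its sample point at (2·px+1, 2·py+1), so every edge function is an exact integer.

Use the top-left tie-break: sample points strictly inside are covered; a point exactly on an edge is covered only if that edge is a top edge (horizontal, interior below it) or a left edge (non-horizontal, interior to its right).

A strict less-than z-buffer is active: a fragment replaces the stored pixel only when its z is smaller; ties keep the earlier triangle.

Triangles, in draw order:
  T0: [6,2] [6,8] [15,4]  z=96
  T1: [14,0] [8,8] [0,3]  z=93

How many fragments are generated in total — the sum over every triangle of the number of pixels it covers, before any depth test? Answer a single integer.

T0:
  2·area = 54  (B↔C swapped to make it positive)
  edge (6, 2)→(15, 4): d=(9,2) right/bottom  bias=-1
  edge (15, 4)→(6, 8): d=(-9,4) right/bottom  bias=-1
  edge (6, 8)→(6, 2): d=(0,-6) top-left  bias=+0
    (3,1)@(7, 3): e=[7,41,6] → █
    (4,1)@(9, 3): e=[3,33,18] → █
    (5,1)@(11, 3): e=[-1,25,30] → ·
    (3,2)@(7, 5): e=[25,23,6] → █
    (5,2)@(11, 5): e=[17,7,30] → █
    (6,2)@(13, 5): e=[13,-1,42] → ·
    (3,3)@(7, 7): e=[43,5,6] → █
    (4,3)@(9, 7): e=[39,-3,18] → ·
    (5,3)@(11, 7): e=[35,-11,30] → ·
  covered (6 px):
    · · · · · · · · ·
    · · · █ █ · · · ·
    · · · █ █ █ · · ·
    · · · █ · · · · ·
T1:
  2·area = 94
  edge (14, 0)→(8, 8): d=(-6,8) right/bottom  bias=-1
  edge (8, 8)→(0, 3): d=(-8,-5) top-left  bias=+0
  edge (0, 3)→(14, 0): d=(14,-3) top-left  bias=+0
    (5,0)@(11, 1): e=[18,71,5] → █
    (6,0)@(13, 1): e=[2,81,11] → █
    (7,0)@(15, 1): e=[-14,91,17] → ·
    (0,1)@(1, 3): e=[86,5,3] → █
    (1,1)@(3, 3): e=[70,15,9] → █
    (2,1)@(5, 3): e=[54,25,15] → █
    (3,1)@(7, 3): e=[38,35,21] → █
    (4,1)@(9, 3): e=[22,45,27] → █
    (6,1)@(13, 3): e=[-10,65,39] → ·
    (0,2)@(1, 5): e=[74,-11,31] → ·
    (1,2)@(3, 5): e=[58,-1,37] → ·
    (2,2)@(5, 5): e=[42,9,43] → █
  covered (12 px):
    · · · · · █ █ · ·
    █ █ █ █ █ █ · · ·
    · · █ █ █ · · · ·
    · · · █ · · · · ·

Result: 18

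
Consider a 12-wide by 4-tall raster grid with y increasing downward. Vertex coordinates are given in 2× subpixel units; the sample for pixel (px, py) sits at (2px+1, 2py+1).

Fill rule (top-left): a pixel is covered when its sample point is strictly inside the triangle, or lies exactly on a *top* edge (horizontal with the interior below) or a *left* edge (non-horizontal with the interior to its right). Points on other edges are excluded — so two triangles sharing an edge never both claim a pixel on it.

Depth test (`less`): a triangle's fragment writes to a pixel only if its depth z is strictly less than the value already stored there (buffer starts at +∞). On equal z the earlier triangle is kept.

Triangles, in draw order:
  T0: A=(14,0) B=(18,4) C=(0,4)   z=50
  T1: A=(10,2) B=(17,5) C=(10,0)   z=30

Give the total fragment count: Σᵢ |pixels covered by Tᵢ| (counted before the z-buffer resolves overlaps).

T0:
  2·area = 72
  edge (14, 0)→(18, 4): d=(4,4) right/bottom  bias=-1
  edge (18, 4)→(0, 4): d=(-18,0) right/bottom  bias=-1
  edge (0, 4)→(14, 0): d=(14,-4) top-left  bias=+0
    (5,0)@(11, 1): e=[16,54,2] → #
    (6,0)@(13, 1): e=[8,54,10] → #
    (7,0)@(15, 1): e=[0,54,18] → ·  [on edge]
    (2,1)@(5, 3): e=[48,18,6] → #
    (3,1)@(7, 3): e=[40,18,14] → #
    (4,1)@(9, 3): e=[32,18,22] → #
    (7,1)@(15, 3): e=[8,18,46] → #
    (8,1)@(17, 3): e=[0,18,54] → ·  [on edge]
    (2,2)@(5, 5): e=[56,-18,34] → ·
    (3,2)@(7, 5): e=[48,-18,42] → ·
    (4,2)@(9, 5): e=[40,-18,50] → ·
    (5,2)@(11, 5): e=[32,-18,58] → ·
    (9,2)@(19, 5): e=[0,-18,90] → ·  [on edge]
    (10,3)@(21, 7): e=[0,-54,126] → ·  [on edge]
  covered (8 px):
    · · · · · # # · · · · ·
    · · # # # # # # · · · ·
    · · · · · · · · · · · ·
    · · · · · · · · · · · ·
T1:
  2·area = 14  (B↔C swapped to make it positive)
  edge (10, 2)→(10, 0): d=(0,-2) top-left  bias=+0
  edge (10, 0)→(17, 5): d=(7,5) right/bottom  bias=-1
  edge (17, 5)→(10, 2): d=(-7,-3) top-left  bias=+0
    (5,0)@(11, 1): e=[2,2,10] → #
    (6,0)@(13, 1): e=[6,-8,16] → ·
    (5,1)@(11, 3): e=[2,16,-4] → ·
    (6,1)@(13, 3): e=[6,6,2] → #
    (7,1)@(15, 3): e=[10,-4,8] → ·
    (6,2)@(13, 5): e=[6,20,-12] → ·
    (8,2)@(17, 5): e=[14,0,0] → ·  [on edge]
  covered (2 px):
    · · · · · # · · · · · ·
    · · · · · · # · · · · ·
    · · · · · · · · · · · ·
    · · · · · · · · · · · ·

Result: 10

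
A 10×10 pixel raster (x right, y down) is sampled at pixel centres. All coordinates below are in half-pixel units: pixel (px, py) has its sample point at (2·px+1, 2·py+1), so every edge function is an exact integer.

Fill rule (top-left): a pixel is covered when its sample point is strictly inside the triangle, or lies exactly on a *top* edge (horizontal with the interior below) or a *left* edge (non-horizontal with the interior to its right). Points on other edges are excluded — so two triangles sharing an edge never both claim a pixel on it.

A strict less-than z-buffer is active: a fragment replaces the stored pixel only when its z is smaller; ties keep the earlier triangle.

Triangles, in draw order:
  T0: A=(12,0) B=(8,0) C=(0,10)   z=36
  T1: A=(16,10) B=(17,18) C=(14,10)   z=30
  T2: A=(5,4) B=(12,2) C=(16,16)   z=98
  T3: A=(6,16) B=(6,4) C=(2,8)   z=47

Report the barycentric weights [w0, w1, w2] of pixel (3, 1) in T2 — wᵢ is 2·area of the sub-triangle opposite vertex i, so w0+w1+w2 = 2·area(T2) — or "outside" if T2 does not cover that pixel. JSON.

T0:
  2·area = 40  (B↔C swapped to make it positive)
  edge (12, 0)→(0, 10): d=(-12,10) right/bottom  bias=-1
  edge (0, 10)→(8, 0): d=(8,-10) top-left  bias=+0
  edge (8, 0)→(12, 0): d=(4,0) top-left  bias=+0
    (4,0)@(9, 1): e=[18,18,4] → #
    (5,0)@(11, 1): e=[-2,38,4] → ·
    (3,1)@(7, 3): e=[14,14,12] → #
    (4,1)@(9, 3): e=[-6,34,12] → ·
    (2,2)@(5, 5): e=[10,10,20] → #
    (3,2)@(7, 5): e=[-10,30,20] → ·
    (1,3)@(3, 7): e=[6,6,28] → #
    (2,3)@(5, 7): e=[-14,26,28] → ·
    (0,4)@(1, 9): e=[2,2,36] → #
    (1,4)@(3, 9): e=[-18,22,36] → ·
    (0,5)@(1, 11): e=[-22,18,44] → ·
  covered (5 px):
    · · · · # · · · · ·
    · · · # · · · · · ·
    · · # · · · · · · ·
    · # · · · · · · · ·
    # · · · · · · · · ·
    · · · · · · · · · ·
    · · · · · · · · · ·
    · · · · · · · · · ·
    · · · · · · · · · ·
    · · · · · · · · · ·
T1:
  2·area = 16
  edge (16, 10)→(17, 18): d=(1,8) right/bottom  bias=-1
  edge (17, 18)→(14, 10): d=(-3,-8) top-left  bias=+0
  edge (14, 10)→(16, 10): d=(2,0) top-left  bias=+0
    (7,5)@(15, 11): e=[9,5,2] → #
    (8,5)@(17, 11): e=[-7,21,2] → ·
    (7,6)@(15, 13): e=[11,-1,6] → ·
  covered (1 px):
    · · · · · · · · · ·
    · · · · · · · · · ·
    · · · · · · · · · ·
    · · · · · · · · · ·
    · · · · · · · · · ·
    · · · · · · · # · ·
    · · · · · · · · · ·
    · · · · · · · · · ·
    · · · · · · · · · ·
    · · · · · · · · · ·
T2:
  2·area = 106
  edge (5, 4)→(12, 2): d=(7,-2) top-left  bias=+0
  edge (12, 2)→(16, 16): d=(4,14) right/bottom  bias=-1
  edge (16, 16)→(5, 4): d=(-11,-12) top-left  bias=+0
    (4,1)@(9, 3): e=[1,46,59] → #
    (5,1)@(11, 3): e=[5,18,83] → #
    (6,1)@(13, 3): e=[9,-10,107] → ·
    (3,2)@(7, 5): e=[11,82,13] → #
    (6,2)@(13, 5): e=[23,-2,85] → ·
    (3,3)@(7, 7): e=[25,90,-9] → ·
    (4,3)@(9, 7): e=[29,62,15] → #
    (6,3)@(13, 7): e=[37,6,63] → #
    (7,3)@(15, 7): e=[41,-22,87] → ·
    (4,4)@(9, 9): e=[43,70,-7] → ·
    (5,4)@(11, 9): e=[47,42,17] → #
    (7,4)@(15, 9): e=[55,-14,65] → ·
  covered (12 px):
    · · · · · · · · · ·
    · · · · # # · · · ·
    · · · # # # · · · ·
    · · · · # # # · · ·
    · · · · · # # · · ·
    · · · · · · # · · ·
    · · · · · · · # · ·
    · · · · · · · · · ·
    · · · · · · · · · ·
    · · · · · · · · · ·
T3:
  2·area = 48  (B↔C swapped to make it positive)
  edge (6, 16)→(2, 8): d=(-4,-8) top-left  bias=+0
  edge (2, 8)→(6, 4): d=(4,-4) top-left  bias=+0
  edge (6, 4)→(6, 16): d=(0,12) right/bottom  bias=-1
    (4,0)@(9, 1): e=[84,0,-36] → ·  [on edge]
    (3,1)@(7, 3): e=[60,0,-12] → ·  [on edge]
    (2,2)@(5, 5): e=[36,0,12] → #  [on edge]
    (3,2)@(7, 5): e=[52,8,-12] → ·
    (1,3)@(3, 7): e=[12,0,36] → #  [on edge]
    (3,3)@(7, 7): e=[44,16,-12] → ·
    (0,4)@(1, 9): e=[-12,0,60] → ·  [on edge]
    (1,4)@(3, 9): e=[4,8,36] → #
    (3,4)@(7, 9): e=[36,24,-12] → ·
    (1,5)@(3, 11): e=[-4,16,36] → ·
    (2,5)@(5, 11): e=[12,24,12] → #
    (3,5)@(7, 11): e=[28,32,-12] → ·
  covered (7 px):
    · · · · · · · · · ·
    · · · · · · · · · ·
    · · # · · · · · · ·
    · # # · · · · · · ·
    · # # · · · · · · ·
    · · # · · · · · · ·
    · · # · · · · · · ·
    · · · · · · · · · ·
    · · · · · · · · · ·
    · · · · · · · · · ·

Result: "outside"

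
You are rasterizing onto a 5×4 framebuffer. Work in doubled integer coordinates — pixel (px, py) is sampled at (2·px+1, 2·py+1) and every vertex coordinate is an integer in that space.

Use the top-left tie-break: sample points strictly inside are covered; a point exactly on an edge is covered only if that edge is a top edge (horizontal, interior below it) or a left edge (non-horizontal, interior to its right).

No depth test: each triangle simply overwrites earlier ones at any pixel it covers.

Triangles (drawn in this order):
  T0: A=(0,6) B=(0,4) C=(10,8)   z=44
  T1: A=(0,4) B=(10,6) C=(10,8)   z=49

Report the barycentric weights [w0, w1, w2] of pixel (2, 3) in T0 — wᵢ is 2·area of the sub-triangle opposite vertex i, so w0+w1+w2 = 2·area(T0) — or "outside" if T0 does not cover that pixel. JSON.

T0:
  2·area = 20
  edge (0, 6)→(0, 4): d=(0,-2) top-left  bias=+0
  edge (0, 4)→(10, 8): d=(10,4) right/bottom  bias=-1
  edge (10, 8)→(0, 6): d=(-10,-2) top-left  bias=+0
    (0,2)@(1, 5): e=[2,6,12] → █
    (1,2)@(3, 5): e=[6,-2,16] → ·
    (0,3)@(1, 7): e=[2,26,-8] → ·
    (2,3)@(5, 7): e=[10,10,0] → █  [on edge]
    (3,3)@(7, 7): e=[14,2,4] → █
    (4,3)@(9, 7): e=[18,-6,8] → ·
  covered (3 px):
    · · · · ·
    · · · · ·
    █ · · · ·
    · · █ █ ·
T1:
  2·area = 20
  edge (0, 4)→(10, 6): d=(10,2) right/bottom  bias=-1
  edge (10, 6)→(10, 8): d=(0,2) right/bottom  bias=-1
  edge (10, 8)→(0, 4): d=(-10,-4) top-left  bias=+0
    (1,2)@(3, 5): e=[4,14,2] → █
    (2,2)@(5, 5): e=[0,10,10] → ·  [on edge]
    (1,3)@(3, 7): e=[24,14,-18] → ·
    (4,3)@(9, 7): e=[12,2,6] → █
  covered (2 px):
    · · · · ·
    · · · · ·
    · █ · · ·
    · · · · █

Final: [10,0,10]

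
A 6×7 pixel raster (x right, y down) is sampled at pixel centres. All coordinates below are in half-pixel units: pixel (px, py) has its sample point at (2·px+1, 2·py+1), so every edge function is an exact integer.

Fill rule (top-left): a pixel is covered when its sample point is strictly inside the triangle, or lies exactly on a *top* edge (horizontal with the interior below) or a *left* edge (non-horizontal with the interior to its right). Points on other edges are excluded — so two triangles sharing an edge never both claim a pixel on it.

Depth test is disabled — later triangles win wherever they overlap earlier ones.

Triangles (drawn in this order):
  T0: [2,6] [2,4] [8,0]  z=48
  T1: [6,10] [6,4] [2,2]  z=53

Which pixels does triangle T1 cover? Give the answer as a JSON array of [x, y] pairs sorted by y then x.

T0:
  2·area = 12
  edge (2, 6)→(2, 4): d=(0,-2) top-left  bias=+0
  edge (2, 4)→(8, 0): d=(6,-4) top-left  bias=+0
  edge (8, 0)→(2, 6): d=(-6,6) right/bottom  bias=-1
    (3,0)@(7, 1): e=[10,2,0] → ·  [on edge]
    (2,1)@(5, 3): e=[6,6,0] → ·  [on edge]
    (1,2)@(3, 5): e=[2,10,0] → ·  [on edge]
    (0,3)@(1, 7): e=[-2,14,0] → ·  [on edge]
  covered (0 px):
    · · · · · ·
    · · · · · ·
    · · · · · ·
    · · · · · ·
    · · · · · ·
    · · · · · ·
    · · · · · ·
T1:
  2·area = 24  (B↔C swapped to make it positive)
  edge (6, 10)→(2, 2): d=(-4,-8) top-left  bias=+0
  edge (2, 2)→(6, 4): d=(4,2) right/bottom  bias=-1
  edge (6, 4)→(6, 10): d=(0,6) right/bottom  bias=-1
    (1,1)@(3, 3): e=[4,2,18] → #
    (2,1)@(5, 3): e=[20,-2,6] → ·
    (1,2)@(3, 5): e=[-4,10,18] → ·
    (2,2)@(5, 5): e=[12,6,6] → #
    (3,2)@(7, 5): e=[28,2,-6] → ·
    (2,3)@(5, 7): e=[4,14,6] → #
    (3,3)@(7, 7): e=[20,10,-6] → ·
    (2,4)@(5, 9): e=[-4,22,6] → ·
  covered (3 px):
    · · · · · ·
    · # · · · ·
    · · # · · ·
    · · # · · ·
    · · · · · ·
    · · · · · ·
    · · · · · ·

Answer: [[1,1],[2,2],[2,3]]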